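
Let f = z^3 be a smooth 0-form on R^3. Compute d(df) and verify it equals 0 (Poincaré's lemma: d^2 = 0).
d(df) = 0

Step 1: df = sum_i (∂f/∂x_i) dx_i = (0) dx + (0) dy + (3*z^2) dz.
Step 2: Apply d again. Using the 1-form formula, the coefficient of dx ∧ dy in d(df) is ∂^2 f/∂x ∂y - ∂^2 f/∂y ∂x = (0) - (0) = 0 (equality of mixed partials for smooth f).
Similarly for dx ∧ dz and dy ∧ dz — all coefficients vanish. So d(df) = 0.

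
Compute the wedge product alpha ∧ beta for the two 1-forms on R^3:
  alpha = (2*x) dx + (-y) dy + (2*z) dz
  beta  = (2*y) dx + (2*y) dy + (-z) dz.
alpha ∧ beta = (2*y*(2*x + y)) dx ∧ dy + (-2*z*(x + 2*y)) dx ∧ dz + (-3*y*z) dy ∧ dz

Distribute the wedge, using dx_i ∧ dx_j = -dx_j ∧ dx_i and dx_i ∧ dx_i = 0. For each pair (i, j) with i < j, the coefficient of dx_i ∧ dx_j in alpha ∧ beta is (alpha_i * beta_j - alpha_j * beta_i). Collecting: alpha ∧ beta = (2*y*(2*x + y)) dx ∧ dy + (-2*z*(x + 2*y)) dx ∧ dz + (-3*y*z) dy ∧ dz.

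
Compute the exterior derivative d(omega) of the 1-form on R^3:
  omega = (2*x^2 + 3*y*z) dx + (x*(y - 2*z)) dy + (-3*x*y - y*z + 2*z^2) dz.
d(omega) = (y - 5*z) dx ∧ dy + (-6*y) dx ∧ dz + (-x - z) dy ∧ dz

For a 1-form omega = sum_i f_i dx_i, the exterior derivative is
  d(omega) = sum_{i < j} (∂f_j/∂x_i - ∂f_i/∂x_j) dx_i ∧ dx_j.
  coefficient of dx ∧ dy: ∂f_2/∂x - ∂f_1/∂y = ∂(x*(y - 2*z))/∂x - ∂(2*x^2 + 3*y*z)/∂y = y - 5*z
  coefficient of dx ∧ dz: ∂f_3/∂x - ∂f_1/∂z = ∂(-3*x*y - y*z + 2*z^2)/∂x - ∂(2*x^2 + 3*y*z)/∂z = -6*y
  coefficient of dy ∧ dz: ∂f_3/∂y - ∂f_2/∂z = ∂(-3*x*y - y*z + 2*z^2)/∂y - ∂(x*(y - 2*z))/∂z = -x - z
Assembling: d(omega) = (y - 5*z) dx ∧ dy + (-6*y) dx ∧ dz + (-x - z) dy ∧ dz.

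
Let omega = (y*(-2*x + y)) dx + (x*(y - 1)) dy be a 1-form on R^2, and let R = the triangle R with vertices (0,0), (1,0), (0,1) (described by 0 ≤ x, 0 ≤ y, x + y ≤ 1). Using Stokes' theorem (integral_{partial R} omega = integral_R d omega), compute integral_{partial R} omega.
integral_(partial R) omega = -1/3

Stokes: integral_partial_R omega = integral_R d omega with d omega = (∂Q/∂x - ∂P/∂y) dx ∧ dy.
  ∂Q/∂x = y - 1
  ∂P/∂y = -2*x + 2*y
  integrand = ∂Q/∂x - ∂P/∂y = 2*x - y - 1.
Integrating over R: integral_0^1 integral_0^{1-x} (2*x - y - 1) dy dx = -1/3.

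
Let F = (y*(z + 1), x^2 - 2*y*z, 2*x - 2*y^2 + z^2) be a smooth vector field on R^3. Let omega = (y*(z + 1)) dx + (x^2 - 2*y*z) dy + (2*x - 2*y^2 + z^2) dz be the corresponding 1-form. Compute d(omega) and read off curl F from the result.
d(omega) = (-2*y) dy ∧ dz + (y - 2) dz ∧ dx + (2*x - z - 1) dx ∧ dy; curl F = (-2*y, y - 2, 2*x - z - 1)

d omega = sum_{i<j} (∂f_j/∂x_i - ∂f_i/∂x_j) dx_i ∧ dx_j. Under the identification (dy ∧ dz, dz ∧ dx, dx ∧ dy) ↔ (e_x, e_y, e_z), the coefficients are exactly the components of curl F. Compute:
  ∂R/∂y - ∂Q/∂z = (-4*y) - (-2*y) = -2*y
  ∂P/∂z - ∂R/∂x = (y) - (2) = y - 2
  ∂Q/∂x - ∂P/∂y = (2*x) - (z + 1) = 2*x - z - 1.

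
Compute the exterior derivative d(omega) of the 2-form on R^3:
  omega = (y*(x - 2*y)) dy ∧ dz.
d(omega) = (y) dx ∧ dy ∧ dz

For a 2-form omega = sum_{i<j} g_{ij} dx_i ∧ dx_j, the exterior derivative is
  d(omega) = sum_{i<j} d(g_{ij}) ∧ dx_i ∧ dx_j = sum_{i<j, k} (∂g_{ij}/∂x_k) dx_k ∧ dx_i ∧ dx_j.
Expand each term, using dx_k ∧ dx_i ∧ dx_j = sgn(permutation) dx_{(a)} ∧ dx_{(b)} ∧ dx_{(c)} with (a < b < c) sorted:
  d(y*(x - 2*y)) includes (∂/∂x)(y*(x - 2*y)) dx = (y) dx, which multiplied by dy ∧ dz gives (y) dx ∧ dy ∧ dz
Collecting like 3-forms: d(omega) = (y) dx ∧ dy ∧ dz.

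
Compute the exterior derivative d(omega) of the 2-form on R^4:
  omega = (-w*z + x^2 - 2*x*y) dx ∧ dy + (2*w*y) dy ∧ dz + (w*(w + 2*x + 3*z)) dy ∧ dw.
d(omega) = (-w) dx ∧ dy ∧ dz + (2*w - z) dx ∧ dy ∧ dw + (-3*w + 2*y) dy ∧ dz ∧ dw

For a 2-form omega = sum_{i<j} g_{ij} dx_i ∧ dx_j, the exterior derivative is
  d(omega) = sum_{i<j} d(g_{ij}) ∧ dx_i ∧ dx_j = sum_{i<j, k} (∂g_{ij}/∂x_k) dx_k ∧ dx_i ∧ dx_j.
Expand each term, using dx_k ∧ dx_i ∧ dx_j = sgn(permutation) dx_{(a)} ∧ dx_{(b)} ∧ dx_{(c)} with (a < b < c) sorted:
  d(-w*z + x^2 - 2*x*y) includes (∂/∂z)(-w*z + x^2 - 2*x*y) dz = (-w) dz, which multiplied by dx ∧ dy gives (-w) dx ∧ dy ∧ dz
  d(-w*z + x^2 - 2*x*y) includes (∂/∂w)(-w*z + x^2 - 2*x*y) dw = (-z) dw, which multiplied by dx ∧ dy gives (-z) dx ∧ dy ∧ dw
  d(2*w*y) includes (∂/∂w)(2*w*y) dw = (2*y) dw, which multiplied by dy ∧ dz gives (2*y) dy ∧ dz ∧ dw
  d(w*(w + 2*x + 3*z)) includes (∂/∂x)(w*(w + 2*x + 3*z)) dx = (2*w) dx, which multiplied by dy ∧ dw gives (2*w) dx ∧ dy ∧ dw
  d(w*(w + 2*x + 3*z)) includes (∂/∂z)(w*(w + 2*x + 3*z)) dz = (3*w) dz, which multiplied by dy ∧ dw gives (-3*w) dy ∧ dz ∧ dw
Collecting like 3-forms: d(omega) = (-w) dx ∧ dy ∧ dz + (2*w - z) dx ∧ dy ∧ dw + (-3*w + 2*y) dy ∧ dz ∧ dw.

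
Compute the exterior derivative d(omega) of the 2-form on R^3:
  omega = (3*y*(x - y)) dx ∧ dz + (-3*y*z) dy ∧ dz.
d(omega) = (-3*x + 6*y) dx ∧ dy ∧ dz

For a 2-form omega = sum_{i<j} g_{ij} dx_i ∧ dx_j, the exterior derivative is
  d(omega) = sum_{i<j} d(g_{ij}) ∧ dx_i ∧ dx_j = sum_{i<j, k} (∂g_{ij}/∂x_k) dx_k ∧ dx_i ∧ dx_j.
Expand each term, using dx_k ∧ dx_i ∧ dx_j = sgn(permutation) dx_{(a)} ∧ dx_{(b)} ∧ dx_{(c)} with (a < b < c) sorted:
  d(3*y*(x - y)) includes (∂/∂y)(3*y*(x - y)) dy = (3*x - 6*y) dy, which multiplied by dx ∧ dz gives (-3*x + 6*y) dx ∧ dy ∧ dz
Collecting like 3-forms: d(omega) = (-3*x + 6*y) dx ∧ dy ∧ dz.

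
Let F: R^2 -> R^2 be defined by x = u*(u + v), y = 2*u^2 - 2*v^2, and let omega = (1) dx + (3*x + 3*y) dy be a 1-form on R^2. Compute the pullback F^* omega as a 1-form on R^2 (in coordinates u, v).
F^* omega = (36*u^3 + 12*u^2*v - 24*u*v^2 + 2*u + v) du + (-36*u^2*v - 12*u*v^2 + u + 24*v^3) dv

Using F^*(f dg) = (f ∘ F) d(g ∘ F), substitute each coordinate x_i by F_i(u, v) in f_i, and replace dx_i by d F_i = (∂F_i/∂u) du + (∂F_i/∂v) dv.
  For the x component: f_1(F) = 1; d F_1 = (2*u + v) du + (u) dv
  For the y component: f_2(F) = 9*u^2 + 3*u*v - 6*v^2; d F_2 = (4*u) du + (-4*v) dv
Combining and collecting du, dv coefficients:
  coeff of du: 36*u^3 + 12*u^2*v - 24*u*v^2 + 2*u + v
  coeff of dv: -36*u^2*v - 12*u*v^2 + u + 24*v^3
F^* omega = (36*u^3 + 12*u^2*v - 24*u*v^2 + 2*u + v) du + (-36*u^2*v - 12*u*v^2 + u + 24*v^3) dv.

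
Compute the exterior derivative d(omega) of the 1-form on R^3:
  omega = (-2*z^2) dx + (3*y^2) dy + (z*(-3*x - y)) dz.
d(omega) = (z) dx ∧ dz + (-z) dy ∧ dz

For a 1-form omega = sum_i f_i dx_i, the exterior derivative is
  d(omega) = sum_{i < j} (∂f_j/∂x_i - ∂f_i/∂x_j) dx_i ∧ dx_j.
  coefficient of dx ∧ dz: ∂f_3/∂x - ∂f_1/∂z = ∂(z*(-3*x - y))/∂x - ∂(-2*z^2)/∂z = z
  coefficient of dy ∧ dz: ∂f_3/∂y - ∂f_2/∂z = ∂(z*(-3*x - y))/∂y - ∂(3*y^2)/∂z = -z
Assembling: d(omega) = (z) dx ∧ dz + (-z) dy ∧ dz.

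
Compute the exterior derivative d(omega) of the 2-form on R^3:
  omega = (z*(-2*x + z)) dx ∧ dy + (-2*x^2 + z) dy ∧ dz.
d(omega) = (-6*x + 2*z) dx ∧ dy ∧ dz

For a 2-form omega = sum_{i<j} g_{ij} dx_i ∧ dx_j, the exterior derivative is
  d(omega) = sum_{i<j} d(g_{ij}) ∧ dx_i ∧ dx_j = sum_{i<j, k} (∂g_{ij}/∂x_k) dx_k ∧ dx_i ∧ dx_j.
Expand each term, using dx_k ∧ dx_i ∧ dx_j = sgn(permutation) dx_{(a)} ∧ dx_{(b)} ∧ dx_{(c)} with (a < b < c) sorted:
  d(z*(-2*x + z)) includes (∂/∂z)(z*(-2*x + z)) dz = (-2*x + 2*z) dz, which multiplied by dx ∧ dy gives (-2*x + 2*z) dx ∧ dy ∧ dz
  d(-2*x^2 + z) includes (∂/∂x)(-2*x^2 + z) dx = (-4*x) dx, which multiplied by dy ∧ dz gives (-4*x) dx ∧ dy ∧ dz
Collecting like 3-forms: d(omega) = (-6*x + 2*z) dx ∧ dy ∧ dz.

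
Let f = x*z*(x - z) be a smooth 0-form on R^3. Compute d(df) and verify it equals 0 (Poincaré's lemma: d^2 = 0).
d(df) = 0

Step 1: df = sum_i (∂f/∂x_i) dx_i = (z*(2*x - z)) dx + (0) dy + (x*(x - 2*z)) dz.
Step 2: Apply d again. Using the 1-form formula, the coefficient of dx ∧ dy in d(df) is ∂^2 f/∂x ∂y - ∂^2 f/∂y ∂x = (0) - (0) = 0 (equality of mixed partials for smooth f).
Similarly for dx ∧ dz and dy ∧ dz — all coefficients vanish. So d(df) = 0.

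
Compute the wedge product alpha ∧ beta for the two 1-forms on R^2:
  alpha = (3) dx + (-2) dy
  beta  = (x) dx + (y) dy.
alpha ∧ beta = (2*x + 3*y) dx ∧ dy

Distribute the wedge, using dx_i ∧ dx_j = -dx_j ∧ dx_i and dx_i ∧ dx_i = 0. For each pair (i, j) with i < j, the coefficient of dx_i ∧ dx_j in alpha ∧ beta is (alpha_i * beta_j - alpha_j * beta_i). Collecting: alpha ∧ beta = (2*x + 3*y) dx ∧ dy.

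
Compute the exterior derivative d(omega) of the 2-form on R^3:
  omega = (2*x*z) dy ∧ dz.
d(omega) = (2*z) dx ∧ dy ∧ dz

For a 2-form omega = sum_{i<j} g_{ij} dx_i ∧ dx_j, the exterior derivative is
  d(omega) = sum_{i<j} d(g_{ij}) ∧ dx_i ∧ dx_j = sum_{i<j, k} (∂g_{ij}/∂x_k) dx_k ∧ dx_i ∧ dx_j.
Expand each term, using dx_k ∧ dx_i ∧ dx_j = sgn(permutation) dx_{(a)} ∧ dx_{(b)} ∧ dx_{(c)} with (a < b < c) sorted:
  d(2*x*z) includes (∂/∂x)(2*x*z) dx = (2*z) dx, which multiplied by dy ∧ dz gives (2*z) dx ∧ dy ∧ dz
Collecting like 3-forms: d(omega) = (2*z) dx ∧ dy ∧ dz.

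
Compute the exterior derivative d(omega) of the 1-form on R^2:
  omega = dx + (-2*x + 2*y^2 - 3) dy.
d(omega) = (-2) dx ∧ dy

For a 1-form omega = sum_i f_i dx_i, the exterior derivative is
  d(omega) = sum_{i < j} (∂f_j/∂x_i - ∂f_i/∂x_j) dx_i ∧ dx_j.
  coefficient of dx ∧ dy: ∂f_2/∂x - ∂f_1/∂y = ∂(-2*x + 2*y^2 - 3)/∂x - ∂(1)/∂y = -2
Assembling: d(omega) = (-2) dx ∧ dy.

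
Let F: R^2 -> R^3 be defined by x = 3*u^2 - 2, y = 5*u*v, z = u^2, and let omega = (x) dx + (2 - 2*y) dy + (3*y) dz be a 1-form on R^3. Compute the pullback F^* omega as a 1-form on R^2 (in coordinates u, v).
F^* omega = (18*u^3 + 30*u^2*v - 50*u*v^2 - 12*u + 10*v) du + (10*u*(-5*u*v + 1)) dv

Using F^*(f dg) = (f ∘ F) d(g ∘ F), substitute each coordinate x_i by F_i(u, v) in f_i, and replace dx_i by d F_i = (∂F_i/∂u) du + (∂F_i/∂v) dv.
  For the x component: f_1(F) = 3*u^2 - 2; d F_1 = (6*u) du + (0) dv
  For the y component: f_2(F) = -10*u*v + 2; d F_2 = (5*v) du + (5*u) dv
  For the z component: f_3(F) = 15*u*v; d F_3 = (2*u) du + (0) dv
Combining and collecting du, dv coefficients:
  coeff of du: 18*u^3 + 30*u^2*v - 50*u*v^2 - 12*u + 10*v
  coeff of dv: 10*u*(-5*u*v + 1)
F^* omega = (18*u^3 + 30*u^2*v - 50*u*v^2 - 12*u + 10*v) du + (10*u*(-5*u*v + 1)) dv.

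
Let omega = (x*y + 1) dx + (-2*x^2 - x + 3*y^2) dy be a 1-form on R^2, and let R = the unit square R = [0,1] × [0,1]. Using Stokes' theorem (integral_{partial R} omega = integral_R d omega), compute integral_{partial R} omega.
integral_(partial R) omega = -7/2

Stokes: integral_partial_R omega = integral_R d omega with d omega = (∂Q/∂x - ∂P/∂y) dx ∧ dy.
  ∂Q/∂x = -4*x - 1
  ∂P/∂y = x
  integrand = ∂Q/∂x - ∂P/∂y = -5*x - 1.
Integrating over R: integral_0^1 integral_0^1 (-5*x - 1) dx dy = -7/2.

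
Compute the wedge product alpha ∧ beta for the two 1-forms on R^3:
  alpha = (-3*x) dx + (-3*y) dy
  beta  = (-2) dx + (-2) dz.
alpha ∧ beta = (6*x) dx ∧ dz + (-6*y) dx ∧ dy + (6*y) dy ∧ dz

Distribute the wedge, using dx_i ∧ dx_j = -dx_j ∧ dx_i and dx_i ∧ dx_i = 0. For each pair (i, j) with i < j, the coefficient of dx_i ∧ dx_j in alpha ∧ beta is (alpha_i * beta_j - alpha_j * beta_i). Collecting: alpha ∧ beta = (6*x) dx ∧ dz + (-6*y) dx ∧ dy + (6*y) dy ∧ dz.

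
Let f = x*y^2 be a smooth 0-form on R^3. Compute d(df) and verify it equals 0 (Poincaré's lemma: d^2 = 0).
d(df) = 0

Step 1: df = sum_i (∂f/∂x_i) dx_i = (y^2) dx + (2*x*y) dy + (0) dz.
Step 2: Apply d again. Using the 1-form formula, the coefficient of dx ∧ dy in d(df) is ∂^2 f/∂x ∂y - ∂^2 f/∂y ∂x = (2*y) - (2*y) = 0 (equality of mixed partials for smooth f).
Similarly for dx ∧ dz and dy ∧ dz — all coefficients vanish. So d(df) = 0.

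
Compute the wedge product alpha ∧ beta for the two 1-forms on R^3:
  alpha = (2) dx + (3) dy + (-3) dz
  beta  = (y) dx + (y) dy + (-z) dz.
alpha ∧ beta = (-y) dx ∧ dy + (3*y - 2*z) dx ∧ dz + (3*y - 3*z) dy ∧ dz

Distribute the wedge, using dx_i ∧ dx_j = -dx_j ∧ dx_i and dx_i ∧ dx_i = 0. For each pair (i, j) with i < j, the coefficient of dx_i ∧ dx_j in alpha ∧ beta is (alpha_i * beta_j - alpha_j * beta_i). Collecting: alpha ∧ beta = (-y) dx ∧ dy + (3*y - 2*z) dx ∧ dz + (3*y - 3*z) dy ∧ dz.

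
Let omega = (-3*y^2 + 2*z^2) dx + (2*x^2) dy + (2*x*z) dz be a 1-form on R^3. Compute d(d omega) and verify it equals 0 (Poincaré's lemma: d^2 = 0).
d(d omega) = 0

Step 1: d omega = sum_{i<j} (∂f_j/∂x_i - ∂f_i/∂x_j) dx_i ∧ dx_j:
  coeff of dx ∧ dy: 4*x + 6*y
  coeff of dx ∧ dz: -2*z
  coeff of dy ∧ dz: 0
Step 2: Apply d again to each 2-form coefficient. The only possible 3-form in R^3 is dx ∧ dy ∧ dz, with coefficient
  ∂(coeff of dy∧dz)/∂x - ∂(coeff of dx∧dz)/∂y + ∂(coeff of dx∧dy)/∂z
  = ∂/∂x (0) - ∂/∂y (-2*z) + ∂/∂z (4*x + 6*y).
Each of these terms simplifies to sums of mixed partials that cancel in pairs. The result is 0 (by equality of mixed partials for smooth functions — Schwarz / Clairaut).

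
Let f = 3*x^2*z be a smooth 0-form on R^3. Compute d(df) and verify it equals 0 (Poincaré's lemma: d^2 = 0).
d(df) = 0

Step 1: df = sum_i (∂f/∂x_i) dx_i = (6*x*z) dx + (0) dy + (3*x^2) dz.
Step 2: Apply d again. Using the 1-form formula, the coefficient of dx ∧ dy in d(df) is ∂^2 f/∂x ∂y - ∂^2 f/∂y ∂x = (0) - (0) = 0 (equality of mixed partials for smooth f).
Similarly for dx ∧ dz and dy ∧ dz — all coefficients vanish. So d(df) = 0.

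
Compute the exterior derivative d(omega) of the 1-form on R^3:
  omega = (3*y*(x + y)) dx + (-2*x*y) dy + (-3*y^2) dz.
d(omega) = (-3*x - 8*y) dx ∧ dy + (-6*y) dy ∧ dz

For a 1-form omega = sum_i f_i dx_i, the exterior derivative is
  d(omega) = sum_{i < j} (∂f_j/∂x_i - ∂f_i/∂x_j) dx_i ∧ dx_j.
  coefficient of dx ∧ dy: ∂f_2/∂x - ∂f_1/∂y = ∂(-2*x*y)/∂x - ∂(3*y*(x + y))/∂y = -3*x - 8*y
  coefficient of dy ∧ dz: ∂f_3/∂y - ∂f_2/∂z = ∂(-3*y^2)/∂y - ∂(-2*x*y)/∂z = -6*y
Assembling: d(omega) = (-3*x - 8*y) dx ∧ dy + (-6*y) dy ∧ dz.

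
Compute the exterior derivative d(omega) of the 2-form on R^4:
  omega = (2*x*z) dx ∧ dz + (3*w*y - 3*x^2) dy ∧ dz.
d(omega) = (-6*x) dx ∧ dy ∧ dz + (3*y) dy ∧ dz ∧ dw

For a 2-form omega = sum_{i<j} g_{ij} dx_i ∧ dx_j, the exterior derivative is
  d(omega) = sum_{i<j} d(g_{ij}) ∧ dx_i ∧ dx_j = sum_{i<j, k} (∂g_{ij}/∂x_k) dx_k ∧ dx_i ∧ dx_j.
Expand each term, using dx_k ∧ dx_i ∧ dx_j = sgn(permutation) dx_{(a)} ∧ dx_{(b)} ∧ dx_{(c)} with (a < b < c) sorted:
  d(3*w*y - 3*x^2) includes (∂/∂x)(3*w*y - 3*x^2) dx = (-6*x) dx, which multiplied by dy ∧ dz gives (-6*x) dx ∧ dy ∧ dz
  d(3*w*y - 3*x^2) includes (∂/∂w)(3*w*y - 3*x^2) dw = (3*y) dw, which multiplied by dy ∧ dz gives (3*y) dy ∧ dz ∧ dw
Collecting like 3-forms: d(omega) = (-6*x) dx ∧ dy ∧ dz + (3*y) dy ∧ dz ∧ dw.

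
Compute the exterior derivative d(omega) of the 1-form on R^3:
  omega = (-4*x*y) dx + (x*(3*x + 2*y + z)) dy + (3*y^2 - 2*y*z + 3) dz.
d(omega) = (10*x + 2*y + z) dx ∧ dy + (-x + 6*y - 2*z) dy ∧ dz

For a 1-form omega = sum_i f_i dx_i, the exterior derivative is
  d(omega) = sum_{i < j} (∂f_j/∂x_i - ∂f_i/∂x_j) dx_i ∧ dx_j.
  coefficient of dx ∧ dy: ∂f_2/∂x - ∂f_1/∂y = ∂(x*(3*x + 2*y + z))/∂x - ∂(-4*x*y)/∂y = 10*x + 2*y + z
  coefficient of dy ∧ dz: ∂f_3/∂y - ∂f_2/∂z = ∂(3*y^2 - 2*y*z + 3)/∂y - ∂(x*(3*x + 2*y + z))/∂z = -x + 6*y - 2*z
Assembling: d(omega) = (10*x + 2*y + z) dx ∧ dy + (-x + 6*y - 2*z) dy ∧ dz.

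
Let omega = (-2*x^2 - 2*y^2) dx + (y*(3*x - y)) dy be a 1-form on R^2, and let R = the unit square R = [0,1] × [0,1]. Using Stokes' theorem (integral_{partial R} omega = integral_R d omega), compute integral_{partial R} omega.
integral_(partial R) omega = 7/2

Stokes: integral_partial_R omega = integral_R d omega with d omega = (∂Q/∂x - ∂P/∂y) dx ∧ dy.
  ∂Q/∂x = 3*y
  ∂P/∂y = -4*y
  integrand = ∂Q/∂x - ∂P/∂y = 7*y.
Integrating over R: integral_0^1 integral_0^1 (7*y) dx dy = 7/2.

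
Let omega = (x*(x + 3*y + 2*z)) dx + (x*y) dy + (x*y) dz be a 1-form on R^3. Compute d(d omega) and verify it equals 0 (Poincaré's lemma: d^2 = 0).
d(d omega) = 0

Step 1: d omega = sum_{i<j} (∂f_j/∂x_i - ∂f_i/∂x_j) dx_i ∧ dx_j:
  coeff of dx ∧ dy: -3*x + y
  coeff of dx ∧ dz: -2*x + y
  coeff of dy ∧ dz: x
Step 2: Apply d again to each 2-form coefficient. The only possible 3-form in R^3 is dx ∧ dy ∧ dz, with coefficient
  ∂(coeff of dy∧dz)/∂x - ∂(coeff of dx∧dz)/∂y + ∂(coeff of dx∧dy)/∂z
  = ∂/∂x (x) - ∂/∂y (-2*x + y) + ∂/∂z (-3*x + y).
Each of these terms simplifies to sums of mixed partials that cancel in pairs. The result is 0 (by equality of mixed partials for smooth functions — Schwarz / Clairaut).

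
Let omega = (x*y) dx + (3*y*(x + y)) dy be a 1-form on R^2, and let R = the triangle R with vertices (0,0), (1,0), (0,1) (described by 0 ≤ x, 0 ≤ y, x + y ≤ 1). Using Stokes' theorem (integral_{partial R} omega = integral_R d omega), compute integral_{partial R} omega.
integral_(partial R) omega = 1/3

Stokes: integral_partial_R omega = integral_R d omega with d omega = (∂Q/∂x - ∂P/∂y) dx ∧ dy.
  ∂Q/∂x = 3*y
  ∂P/∂y = x
  integrand = ∂Q/∂x - ∂P/∂y = -x + 3*y.
Integrating over R: integral_0^1 integral_0^{1-x} (-x + 3*y) dy dx = 1/3.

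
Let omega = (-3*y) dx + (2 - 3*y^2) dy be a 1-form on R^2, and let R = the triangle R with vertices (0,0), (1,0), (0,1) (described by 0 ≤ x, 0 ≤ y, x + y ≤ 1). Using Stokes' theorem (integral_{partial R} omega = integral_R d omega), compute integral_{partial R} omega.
integral_(partial R) omega = 3/2

Stokes: integral_partial_R omega = integral_R d omega with d omega = (∂Q/∂x - ∂P/∂y) dx ∧ dy.
  ∂Q/∂x = 0
  ∂P/∂y = -3
  integrand = ∂Q/∂x - ∂P/∂y = 3.
Integrating over R: integral_0^1 integral_0^{1-x} (3) dy dx = 3/2.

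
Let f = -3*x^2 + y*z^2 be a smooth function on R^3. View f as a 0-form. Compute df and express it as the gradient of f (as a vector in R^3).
df = (-6*x) dx + (z^2) dy + (2*y*z) dz; grad f = (-6*x, z^2, 2*y*z)

For a 0-form f, d f = (∂f/∂x) dx + (∂f/∂y) dy + (∂f/∂z) dz. The components of the vector representation are exactly the entries of grad f in Cartesian coordinates:
  ∂f/∂x = -6*x
  ∂f/∂y = z^2
  ∂f/∂z = 2*y*z.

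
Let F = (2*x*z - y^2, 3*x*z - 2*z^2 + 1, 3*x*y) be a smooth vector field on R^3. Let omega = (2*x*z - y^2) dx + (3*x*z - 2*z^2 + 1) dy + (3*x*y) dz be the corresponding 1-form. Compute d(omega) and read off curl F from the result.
d(omega) = (4*z) dy ∧ dz + (2*x - 3*y) dz ∧ dx + (2*y + 3*z) dx ∧ dy; curl F = (4*z, 2*x - 3*y, 2*y + 3*z)

d omega = sum_{i<j} (∂f_j/∂x_i - ∂f_i/∂x_j) dx_i ∧ dx_j. Under the identification (dy ∧ dz, dz ∧ dx, dx ∧ dy) ↔ (e_x, e_y, e_z), the coefficients are exactly the components of curl F. Compute:
  ∂R/∂y - ∂Q/∂z = (3*x) - (3*x - 4*z) = 4*z
  ∂P/∂z - ∂R/∂x = (2*x) - (3*y) = 2*x - 3*y
  ∂Q/∂x - ∂P/∂y = (3*z) - (-2*y) = 2*y + 3*z.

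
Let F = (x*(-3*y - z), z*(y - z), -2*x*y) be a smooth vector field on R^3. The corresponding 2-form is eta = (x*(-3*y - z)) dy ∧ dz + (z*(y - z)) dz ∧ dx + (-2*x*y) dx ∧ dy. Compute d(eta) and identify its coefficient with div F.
d(eta) = (-3*y) dx ∧ dy ∧ dz; div F = -3*y

For a 2-form in R^3 of the form above, applying d gives a 3-form with coefficient ∂P/∂x + ∂Q/∂y + ∂R/∂z:
  ∂P/∂x = -3*y - z
  ∂Q/∂y = z
  ∂R/∂z = 0
Sum = -3*y, which is exactly div F.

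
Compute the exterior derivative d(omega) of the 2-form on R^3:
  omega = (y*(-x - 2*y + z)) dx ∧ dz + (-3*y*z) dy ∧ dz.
d(omega) = (x + 4*y - z) dx ∧ dy ∧ dz

For a 2-form omega = sum_{i<j} g_{ij} dx_i ∧ dx_j, the exterior derivative is
  d(omega) = sum_{i<j} d(g_{ij}) ∧ dx_i ∧ dx_j = sum_{i<j, k} (∂g_{ij}/∂x_k) dx_k ∧ dx_i ∧ dx_j.
Expand each term, using dx_k ∧ dx_i ∧ dx_j = sgn(permutation) dx_{(a)} ∧ dx_{(b)} ∧ dx_{(c)} with (a < b < c) sorted:
  d(y*(-x - 2*y + z)) includes (∂/∂y)(y*(-x - 2*y + z)) dy = (-x - 4*y + z) dy, which multiplied by dx ∧ dz gives (x + 4*y - z) dx ∧ dy ∧ dz
Collecting like 3-forms: d(omega) = (x + 4*y - z) dx ∧ dy ∧ dz.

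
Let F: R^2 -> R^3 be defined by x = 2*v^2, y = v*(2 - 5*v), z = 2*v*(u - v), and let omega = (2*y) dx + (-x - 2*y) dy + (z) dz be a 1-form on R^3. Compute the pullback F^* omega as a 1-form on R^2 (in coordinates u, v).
F^* omega = (4*v^2*(u - v)) du + (4*v*(u^2 - 3*u*v - 28*v^2 + 18*v - 2)) dv

Using F^*(f dg) = (f ∘ F) d(g ∘ F), substitute each coordinate x_i by F_i(u, v) in f_i, and replace dx_i by d F_i = (∂F_i/∂u) du + (∂F_i/∂v) dv.
  For the x component: f_1(F) = 2*v*(2 - 5*v); d F_1 = (0) du + (4*v) dv
  For the y component: f_2(F) = 4*v*(2*v - 1); d F_2 = (0) du + (2 - 10*v) dv
  For the z component: f_3(F) = 2*v*(u - v); d F_3 = (2*v) du + (2*u - 4*v) dv
Combining and collecting du, dv coefficients:
  coeff of du: 4*v^2*(u - v)
  coeff of dv: 4*v*(u^2 - 3*u*v - 28*v^2 + 18*v - 2)
F^* omega = (4*v^2*(u - v)) du + (4*v*(u^2 - 3*u*v - 28*v^2 + 18*v - 2)) dv.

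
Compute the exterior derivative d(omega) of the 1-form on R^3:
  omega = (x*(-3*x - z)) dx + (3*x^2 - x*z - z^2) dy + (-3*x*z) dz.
d(omega) = (6*x - z) dx ∧ dy + (x - 3*z) dx ∧ dz + (x + 2*z) dy ∧ dz

For a 1-form omega = sum_i f_i dx_i, the exterior derivative is
  d(omega) = sum_{i < j} (∂f_j/∂x_i - ∂f_i/∂x_j) dx_i ∧ dx_j.
  coefficient of dx ∧ dy: ∂f_2/∂x - ∂f_1/∂y = ∂(3*x^2 - x*z - z^2)/∂x - ∂(x*(-3*x - z))/∂y = 6*x - z
  coefficient of dx ∧ dz: ∂f_3/∂x - ∂f_1/∂z = ∂(-3*x*z)/∂x - ∂(x*(-3*x - z))/∂z = x - 3*z
  coefficient of dy ∧ dz: ∂f_3/∂y - ∂f_2/∂z = ∂(-3*x*z)/∂y - ∂(3*x^2 - x*z - z^2)/∂z = x + 2*z
Assembling: d(omega) = (6*x - z) dx ∧ dy + (x - 3*z) dx ∧ dz + (x + 2*z) dy ∧ dz.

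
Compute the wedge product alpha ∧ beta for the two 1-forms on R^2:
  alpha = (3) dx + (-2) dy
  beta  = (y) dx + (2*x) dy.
alpha ∧ beta = (6*x + 2*y) dx ∧ dy

Distribute the wedge, using dx_i ∧ dx_j = -dx_j ∧ dx_i and dx_i ∧ dx_i = 0. For each pair (i, j) with i < j, the coefficient of dx_i ∧ dx_j in alpha ∧ beta is (alpha_i * beta_j - alpha_j * beta_i). Collecting: alpha ∧ beta = (6*x + 2*y) dx ∧ dy.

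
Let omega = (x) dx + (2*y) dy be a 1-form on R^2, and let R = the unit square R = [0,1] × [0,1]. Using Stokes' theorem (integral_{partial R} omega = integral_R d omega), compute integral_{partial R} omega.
integral_(partial R) omega = 0

Stokes: integral_partial_R omega = integral_R d omega with d omega = (∂Q/∂x - ∂P/∂y) dx ∧ dy.
  ∂Q/∂x = 0
  ∂P/∂y = 0
  integrand = ∂Q/∂x - ∂P/∂y = 0.
Integrating over R: integral_0^1 integral_0^1 (0) dx dy = 0.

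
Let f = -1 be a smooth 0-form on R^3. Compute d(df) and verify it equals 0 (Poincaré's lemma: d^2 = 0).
d(df) = 0

Step 1: df = sum_i (∂f/∂x_i) dx_i = (0) dx + (0) dy + (0) dz.
Step 2: Apply d again. Using the 1-form formula, the coefficient of dx ∧ dy in d(df) is ∂^2 f/∂x ∂y - ∂^2 f/∂y ∂x = (0) - (0) = 0 (equality of mixed partials for smooth f).
Similarly for dx ∧ dz and dy ∧ dz — all coefficients vanish. So d(df) = 0.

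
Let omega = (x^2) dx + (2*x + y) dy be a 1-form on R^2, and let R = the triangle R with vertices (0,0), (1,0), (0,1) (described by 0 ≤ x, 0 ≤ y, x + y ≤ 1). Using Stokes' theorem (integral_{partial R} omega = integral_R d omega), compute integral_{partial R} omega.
integral_(partial R) omega = 1

Stokes: integral_partial_R omega = integral_R d omega with d omega = (∂Q/∂x - ∂P/∂y) dx ∧ dy.
  ∂Q/∂x = 2
  ∂P/∂y = 0
  integrand = ∂Q/∂x - ∂P/∂y = 2.
Integrating over R: integral_0^1 integral_0^{1-x} (2) dy dx = 1.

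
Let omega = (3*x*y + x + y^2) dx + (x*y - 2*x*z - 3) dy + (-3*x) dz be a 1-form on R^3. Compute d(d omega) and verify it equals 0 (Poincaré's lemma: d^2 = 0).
d(d omega) = 0

Step 1: d omega = sum_{i<j} (∂f_j/∂x_i - ∂f_i/∂x_j) dx_i ∧ dx_j:
  coeff of dx ∧ dy: -3*x - y - 2*z
  coeff of dx ∧ dz: -3
  coeff of dy ∧ dz: 2*x
Step 2: Apply d again to each 2-form coefficient. The only possible 3-form in R^3 is dx ∧ dy ∧ dz, with coefficient
  ∂(coeff of dy∧dz)/∂x - ∂(coeff of dx∧dz)/∂y + ∂(coeff of dx∧dy)/∂z
  = ∂/∂x (2*x) - ∂/∂y (-3) + ∂/∂z (-3*x - y - 2*z).
Each of these terms simplifies to sums of mixed partials that cancel in pairs. The result is 0 (by equality of mixed partials for smooth functions — Schwarz / Clairaut).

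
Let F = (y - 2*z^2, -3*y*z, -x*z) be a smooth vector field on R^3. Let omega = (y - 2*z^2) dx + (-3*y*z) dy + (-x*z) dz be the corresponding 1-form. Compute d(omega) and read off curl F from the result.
d(omega) = (3*y) dy ∧ dz + (-3*z) dz ∧ dx + (-1) dx ∧ dy; curl F = (3*y, -3*z, -1)

d omega = sum_{i<j} (∂f_j/∂x_i - ∂f_i/∂x_j) dx_i ∧ dx_j. Under the identification (dy ∧ dz, dz ∧ dx, dx ∧ dy) ↔ (e_x, e_y, e_z), the coefficients are exactly the components of curl F. Compute:
  ∂R/∂y - ∂Q/∂z = (0) - (-3*y) = 3*y
  ∂P/∂z - ∂R/∂x = (-4*z) - (-z) = -3*z
  ∂Q/∂x - ∂P/∂y = (0) - (1) = -1.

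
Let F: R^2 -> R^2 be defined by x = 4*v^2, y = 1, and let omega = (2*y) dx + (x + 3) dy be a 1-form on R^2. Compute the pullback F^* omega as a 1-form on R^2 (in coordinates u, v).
F^* omega = (16*v) dv

Using F^*(f dg) = (f ∘ F) d(g ∘ F), substitute each coordinate x_i by F_i(u, v) in f_i, and replace dx_i by d F_i = (∂F_i/∂u) du + (∂F_i/∂v) dv.
  For the x component: f_1(F) = 2; d F_1 = (0) du + (8*v) dv
  For the y component: f_2(F) = 4*v^2 + 3; d F_2 = (0) du + (0) dv
Combining and collecting du, dv coefficients:
  coeff of du: 0
  coeff of dv: 16*v
F^* omega = (16*v) dv.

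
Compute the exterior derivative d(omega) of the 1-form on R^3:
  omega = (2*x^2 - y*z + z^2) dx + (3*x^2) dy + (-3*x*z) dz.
d(omega) = (6*x + z) dx ∧ dy + (y - 5*z) dx ∧ dz

For a 1-form omega = sum_i f_i dx_i, the exterior derivative is
  d(omega) = sum_{i < j} (∂f_j/∂x_i - ∂f_i/∂x_j) dx_i ∧ dx_j.
  coefficient of dx ∧ dy: ∂f_2/∂x - ∂f_1/∂y = ∂(3*x^2)/∂x - ∂(2*x^2 - y*z + z^2)/∂y = 6*x + z
  coefficient of dx ∧ dz: ∂f_3/∂x - ∂f_1/∂z = ∂(-3*x*z)/∂x - ∂(2*x^2 - y*z + z^2)/∂z = y - 5*z
Assembling: d(omega) = (6*x + z) dx ∧ dy + (y - 5*z) dx ∧ dz.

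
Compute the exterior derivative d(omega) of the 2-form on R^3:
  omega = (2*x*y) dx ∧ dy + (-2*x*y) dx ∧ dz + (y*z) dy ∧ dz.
d(omega) = (2*x) dx ∧ dy ∧ dz

For a 2-form omega = sum_{i<j} g_{ij} dx_i ∧ dx_j, the exterior derivative is
  d(omega) = sum_{i<j} d(g_{ij}) ∧ dx_i ∧ dx_j = sum_{i<j, k} (∂g_{ij}/∂x_k) dx_k ∧ dx_i ∧ dx_j.
Expand each term, using dx_k ∧ dx_i ∧ dx_j = sgn(permutation) dx_{(a)} ∧ dx_{(b)} ∧ dx_{(c)} with (a < b < c) sorted:
  d(-2*x*y) includes (∂/∂y)(-2*x*y) dy = (-2*x) dy, which multiplied by dx ∧ dz gives (2*x) dx ∧ dy ∧ dz
Collecting like 3-forms: d(omega) = (2*x) dx ∧ dy ∧ dz.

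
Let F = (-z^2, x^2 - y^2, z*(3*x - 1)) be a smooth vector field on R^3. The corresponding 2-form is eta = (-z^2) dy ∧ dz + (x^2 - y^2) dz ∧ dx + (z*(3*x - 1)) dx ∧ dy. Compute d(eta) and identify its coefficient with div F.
d(eta) = (3*x - 2*y - 1) dx ∧ dy ∧ dz; div F = 3*x - 2*y - 1

For a 2-form in R^3 of the form above, applying d gives a 3-form with coefficient ∂P/∂x + ∂Q/∂y + ∂R/∂z:
  ∂P/∂x = 0
  ∂Q/∂y = -2*y
  ∂R/∂z = 3*x - 1
Sum = 3*x - 2*y - 1, which is exactly div F.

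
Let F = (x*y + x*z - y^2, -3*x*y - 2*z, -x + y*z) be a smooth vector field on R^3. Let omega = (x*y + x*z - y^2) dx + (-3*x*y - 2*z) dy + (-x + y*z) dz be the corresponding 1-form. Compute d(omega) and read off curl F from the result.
d(omega) = (z + 2) dy ∧ dz + (x + 1) dz ∧ dx + (-x - y) dx ∧ dy; curl F = (z + 2, x + 1, -x - y)

d omega = sum_{i<j} (∂f_j/∂x_i - ∂f_i/∂x_j) dx_i ∧ dx_j. Under the identification (dy ∧ dz, dz ∧ dx, dx ∧ dy) ↔ (e_x, e_y, e_z), the coefficients are exactly the components of curl F. Compute:
  ∂R/∂y - ∂Q/∂z = (z) - (-2) = z + 2
  ∂P/∂z - ∂R/∂x = (x) - (-1) = x + 1
  ∂Q/∂x - ∂P/∂y = (-3*y) - (x - 2*y) = -x - y.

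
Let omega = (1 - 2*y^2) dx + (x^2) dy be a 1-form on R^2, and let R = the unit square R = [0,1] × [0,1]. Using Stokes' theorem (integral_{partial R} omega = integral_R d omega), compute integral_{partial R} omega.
integral_(partial R) omega = 3

Stokes: integral_partial_R omega = integral_R d omega with d omega = (∂Q/∂x - ∂P/∂y) dx ∧ dy.
  ∂Q/∂x = 2*x
  ∂P/∂y = -4*y
  integrand = ∂Q/∂x - ∂P/∂y = 2*x + 4*y.
Integrating over R: integral_0^1 integral_0^1 (2*x + 4*y) dx dy = 3.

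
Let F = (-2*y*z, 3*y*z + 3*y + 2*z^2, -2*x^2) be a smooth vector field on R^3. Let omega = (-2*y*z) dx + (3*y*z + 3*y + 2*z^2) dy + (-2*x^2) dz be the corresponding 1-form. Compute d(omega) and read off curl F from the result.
d(omega) = (-3*y - 4*z) dy ∧ dz + (4*x - 2*y) dz ∧ dx + (2*z) dx ∧ dy; curl F = (-3*y - 4*z, 4*x - 2*y, 2*z)

d omega = sum_{i<j} (∂f_j/∂x_i - ∂f_i/∂x_j) dx_i ∧ dx_j. Under the identification (dy ∧ dz, dz ∧ dx, dx ∧ dy) ↔ (e_x, e_y, e_z), the coefficients are exactly the components of curl F. Compute:
  ∂R/∂y - ∂Q/∂z = (0) - (3*y + 4*z) = -3*y - 4*z
  ∂P/∂z - ∂R/∂x = (-2*y) - (-4*x) = 4*x - 2*y
  ∂Q/∂x - ∂P/∂y = (0) - (-2*z) = 2*z.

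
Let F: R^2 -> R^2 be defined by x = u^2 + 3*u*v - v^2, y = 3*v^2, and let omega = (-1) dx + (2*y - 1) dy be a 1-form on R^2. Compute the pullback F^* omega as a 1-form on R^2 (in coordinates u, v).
F^* omega = (-2*u - 3*v) du + (-3*u + 36*v^3 - 4*v) dv

Using F^*(f dg) = (f ∘ F) d(g ∘ F), substitute each coordinate x_i by F_i(u, v) in f_i, and replace dx_i by d F_i = (∂F_i/∂u) du + (∂F_i/∂v) dv.
  For the x component: f_1(F) = -1; d F_1 = (2*u + 3*v) du + (3*u - 2*v) dv
  For the y component: f_2(F) = 6*v^2 - 1; d F_2 = (0) du + (6*v) dv
Combining and collecting du, dv coefficients:
  coeff of du: -2*u - 3*v
  coeff of dv: -3*u + 36*v^3 - 4*v
F^* omega = (-2*u - 3*v) du + (-3*u + 36*v^3 - 4*v) dv.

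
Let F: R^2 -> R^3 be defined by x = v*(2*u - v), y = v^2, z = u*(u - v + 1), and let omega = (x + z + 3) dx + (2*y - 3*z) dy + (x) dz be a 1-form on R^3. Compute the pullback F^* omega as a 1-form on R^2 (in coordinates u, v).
F^* omega = (v*(6*u^2 - 2*u*v + 4*u - v^2 - v + 6)) du + (2*u^3 - 8*u^2*v + 2*u^2 + 3*u*v^2 - 8*u*v + 6*u + 6*v^3 - 6*v) dv

Using F^*(f dg) = (f ∘ F) d(g ∘ F), substitute each coordinate x_i by F_i(u, v) in f_i, and replace dx_i by d F_i = (∂F_i/∂u) du + (∂F_i/∂v) dv.
  For the x component: f_1(F) = u^2 + u*v + u - v^2 + 3; d F_1 = (2*v) du + (2*u - 2*v) dv
  For the y component: f_2(F) = -3*u^2 + 3*u*v - 3*u + 2*v^2; d F_2 = (0) du + (2*v) dv
  For the z component: f_3(F) = v*(2*u - v); d F_3 = (2*u - v + 1) du + (-u) dv
Combining and collecting du, dv coefficients:
  coeff of du: v*(6*u^2 - 2*u*v + 4*u - v^2 - v + 6)
  coeff of dv: 2*u^3 - 8*u^2*v + 2*u^2 + 3*u*v^2 - 8*u*v + 6*u + 6*v^3 - 6*v
F^* omega = (v*(6*u^2 - 2*u*v + 4*u - v^2 - v + 6)) du + (2*u^3 - 8*u^2*v + 2*u^2 + 3*u*v^2 - 8*u*v + 6*u + 6*v^3 - 6*v) dv.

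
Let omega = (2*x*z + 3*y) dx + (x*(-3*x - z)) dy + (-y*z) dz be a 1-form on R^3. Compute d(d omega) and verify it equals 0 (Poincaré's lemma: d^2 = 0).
d(d omega) = 0

Step 1: d omega = sum_{i<j} (∂f_j/∂x_i - ∂f_i/∂x_j) dx_i ∧ dx_j:
  coeff of dx ∧ dy: -6*x - z - 3
  coeff of dx ∧ dz: -2*x
  coeff of dy ∧ dz: x - z
Step 2: Apply d again to each 2-form coefficient. The only possible 3-form in R^3 is dx ∧ dy ∧ dz, with coefficient
  ∂(coeff of dy∧dz)/∂x - ∂(coeff of dx∧dz)/∂y + ∂(coeff of dx∧dy)/∂z
  = ∂/∂x (x - z) - ∂/∂y (-2*x) + ∂/∂z (-6*x - z - 3).
Each of these terms simplifies to sums of mixed partials that cancel in pairs. The result is 0 (by equality of mixed partials for smooth functions — Schwarz / Clairaut).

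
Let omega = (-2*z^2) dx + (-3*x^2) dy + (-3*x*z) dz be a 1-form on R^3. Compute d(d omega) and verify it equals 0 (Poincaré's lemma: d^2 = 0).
d(d omega) = 0

Step 1: d omega = sum_{i<j} (∂f_j/∂x_i - ∂f_i/∂x_j) dx_i ∧ dx_j:
  coeff of dx ∧ dy: -6*x
  coeff of dx ∧ dz: z
  coeff of dy ∧ dz: 0
Step 2: Apply d again to each 2-form coefficient. The only possible 3-form in R^3 is dx ∧ dy ∧ dz, with coefficient
  ∂(coeff of dy∧dz)/∂x - ∂(coeff of dx∧dz)/∂y + ∂(coeff of dx∧dy)/∂z
  = ∂/∂x (0) - ∂/∂y (z) + ∂/∂z (-6*x).
Each of these terms simplifies to sums of mixed partials that cancel in pairs. The result is 0 (by equality of mixed partials for smooth functions — Schwarz / Clairaut).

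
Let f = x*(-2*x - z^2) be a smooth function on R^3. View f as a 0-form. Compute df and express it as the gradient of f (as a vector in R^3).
df = (-4*x - z^2) dx + (0) dy + (-2*x*z) dz; grad f = (-4*x - z^2, 0, -2*x*z)

For a 0-form f, d f = (∂f/∂x) dx + (∂f/∂y) dy + (∂f/∂z) dz. The components of the vector representation are exactly the entries of grad f in Cartesian coordinates:
  ∂f/∂x = -4*x - z^2
  ∂f/∂y = 0
  ∂f/∂z = -2*x*z.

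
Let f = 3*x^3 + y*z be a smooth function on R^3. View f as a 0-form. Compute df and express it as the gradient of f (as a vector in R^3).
df = (9*x^2) dx + (z) dy + (y) dz; grad f = (9*x^2, z, y)

For a 0-form f, d f = (∂f/∂x) dx + (∂f/∂y) dy + (∂f/∂z) dz. The components of the vector representation are exactly the entries of grad f in Cartesian coordinates:
  ∂f/∂x = 9*x^2
  ∂f/∂y = z
  ∂f/∂z = y.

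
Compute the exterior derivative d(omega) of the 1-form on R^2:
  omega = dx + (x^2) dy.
d(omega) = (2*x) dx ∧ dy

For a 1-form omega = sum_i f_i dx_i, the exterior derivative is
  d(omega) = sum_{i < j} (∂f_j/∂x_i - ∂f_i/∂x_j) dx_i ∧ dx_j.
  coefficient of dx ∧ dy: ∂f_2/∂x - ∂f_1/∂y = ∂(x^2)/∂x - ∂(1)/∂y = 2*x
Assembling: d(omega) = (2*x) dx ∧ dy.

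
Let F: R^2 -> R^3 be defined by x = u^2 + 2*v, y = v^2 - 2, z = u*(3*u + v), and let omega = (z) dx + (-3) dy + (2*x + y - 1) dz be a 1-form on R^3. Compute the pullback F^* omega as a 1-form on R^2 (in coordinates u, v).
F^* omega = (18*u^3 + 4*u^2*v + 6*u*v^2 + 24*u*v - 18*u + v^3 + 4*v^2 - 3*v) du + (2*u^3 + 6*u^2 + u*v^2 + 6*u*v - 3*u - 6*v) dv

Using F^*(f dg) = (f ∘ F) d(g ∘ F), substitute each coordinate x_i by F_i(u, v) in f_i, and replace dx_i by d F_i = (∂F_i/∂u) du + (∂F_i/∂v) dv.
  For the x component: f_1(F) = u*(3*u + v); d F_1 = (2*u) du + (2) dv
  For the y component: f_2(F) = -3; d F_2 = (0) du + (2*v) dv
  For the z component: f_3(F) = 2*u^2 + v^2 + 4*v - 3; d F_3 = (6*u + v) du + (u) dv
Combining and collecting du, dv coefficients:
  coeff of du: 18*u^3 + 4*u^2*v + 6*u*v^2 + 24*u*v - 18*u + v^3 + 4*v^2 - 3*v
  coeff of dv: 2*u^3 + 6*u^2 + u*v^2 + 6*u*v - 3*u - 6*v
F^* omega = (18*u^3 + 4*u^2*v + 6*u*v^2 + 24*u*v - 18*u + v^3 + 4*v^2 - 3*v) du + (2*u^3 + 6*u^2 + u*v^2 + 6*u*v - 3*u - 6*v) dv.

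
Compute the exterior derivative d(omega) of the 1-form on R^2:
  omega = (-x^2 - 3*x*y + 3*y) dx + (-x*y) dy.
d(omega) = (3*x - y - 3) dx ∧ dy

For a 1-form omega = sum_i f_i dx_i, the exterior derivative is
  d(omega) = sum_{i < j} (∂f_j/∂x_i - ∂f_i/∂x_j) dx_i ∧ dx_j.
  coefficient of dx ∧ dy: ∂f_2/∂x - ∂f_1/∂y = ∂(-x*y)/∂x - ∂(-x^2 - 3*x*y + 3*y)/∂y = 3*x - y - 3
Assembling: d(omega) = (3*x - y - 3) dx ∧ dy.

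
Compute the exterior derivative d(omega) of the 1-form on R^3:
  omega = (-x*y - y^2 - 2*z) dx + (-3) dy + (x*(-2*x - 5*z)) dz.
d(omega) = (x + 2*y) dx ∧ dy + (-4*x - 5*z + 2) dx ∧ dz

For a 1-form omega = sum_i f_i dx_i, the exterior derivative is
  d(omega) = sum_{i < j} (∂f_j/∂x_i - ∂f_i/∂x_j) dx_i ∧ dx_j.
  coefficient of dx ∧ dy: ∂f_2/∂x - ∂f_1/∂y = ∂(-3)/∂x - ∂(-x*y - y^2 - 2*z)/∂y = x + 2*y
  coefficient of dx ∧ dz: ∂f_3/∂x - ∂f_1/∂z = ∂(x*(-2*x - 5*z))/∂x - ∂(-x*y - y^2 - 2*z)/∂z = -4*x - 5*z + 2
Assembling: d(omega) = (x + 2*y) dx ∧ dy + (-4*x - 5*z + 2) dx ∧ dz.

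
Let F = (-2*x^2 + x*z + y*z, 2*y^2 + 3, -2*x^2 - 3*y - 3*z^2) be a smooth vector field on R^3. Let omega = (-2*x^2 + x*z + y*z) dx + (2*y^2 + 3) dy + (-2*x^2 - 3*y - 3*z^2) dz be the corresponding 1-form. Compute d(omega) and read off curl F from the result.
d(omega) = (-3) dy ∧ dz + (5*x + y) dz ∧ dx + (-z) dx ∧ dy; curl F = (-3, 5*x + y, -z)

d omega = sum_{i<j} (∂f_j/∂x_i - ∂f_i/∂x_j) dx_i ∧ dx_j. Under the identification (dy ∧ dz, dz ∧ dx, dx ∧ dy) ↔ (e_x, e_y, e_z), the coefficients are exactly the components of curl F. Compute:
  ∂R/∂y - ∂Q/∂z = (-3) - (0) = -3
  ∂P/∂z - ∂R/∂x = (x + y) - (-4*x) = 5*x + y
  ∂Q/∂x - ∂P/∂y = (0) - (z) = -z.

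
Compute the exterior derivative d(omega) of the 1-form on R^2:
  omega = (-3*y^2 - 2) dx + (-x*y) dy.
d(omega) = (5*y) dx ∧ dy

For a 1-form omega = sum_i f_i dx_i, the exterior derivative is
  d(omega) = sum_{i < j} (∂f_j/∂x_i - ∂f_i/∂x_j) dx_i ∧ dx_j.
  coefficient of dx ∧ dy: ∂f_2/∂x - ∂f_1/∂y = ∂(-x*y)/∂x - ∂(-3*y^2 - 2)/∂y = 5*y
Assembling: d(omega) = (5*y) dx ∧ dy.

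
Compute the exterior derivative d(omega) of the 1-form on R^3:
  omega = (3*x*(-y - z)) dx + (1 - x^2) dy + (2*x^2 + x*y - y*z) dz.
d(omega) = (x) dx ∧ dy + (7*x + y) dx ∧ dz + (x - z) dy ∧ dz

For a 1-form omega = sum_i f_i dx_i, the exterior derivative is
  d(omega) = sum_{i < j} (∂f_j/∂x_i - ∂f_i/∂x_j) dx_i ∧ dx_j.
  coefficient of dx ∧ dy: ∂f_2/∂x - ∂f_1/∂y = ∂(1 - x^2)/∂x - ∂(3*x*(-y - z))/∂y = x
  coefficient of dx ∧ dz: ∂f_3/∂x - ∂f_1/∂z = ∂(2*x^2 + x*y - y*z)/∂x - ∂(3*x*(-y - z))/∂z = 7*x + y
  coefficient of dy ∧ dz: ∂f_3/∂y - ∂f_2/∂z = ∂(2*x^2 + x*y - y*z)/∂y - ∂(1 - x^2)/∂z = x - z
Assembling: d(omega) = (x) dx ∧ dy + (7*x + y) dx ∧ dz + (x - z) dy ∧ dz.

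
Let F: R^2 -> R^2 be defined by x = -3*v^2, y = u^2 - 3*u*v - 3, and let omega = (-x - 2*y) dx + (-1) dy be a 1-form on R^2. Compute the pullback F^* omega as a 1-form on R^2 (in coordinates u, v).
F^* omega = (-2*u + 3*v) du + (12*u^2*v - 36*u*v^2 + 3*u - 18*v^3 - 36*v) dv

Using F^*(f dg) = (f ∘ F) d(g ∘ F), substitute each coordinate x_i by F_i(u, v) in f_i, and replace dx_i by d F_i = (∂F_i/∂u) du + (∂F_i/∂v) dv.
  For the x component: f_1(F) = -2*u^2 + 6*u*v + 3*v^2 + 6; d F_1 = (0) du + (-6*v) dv
  For the y component: f_2(F) = -1; d F_2 = (2*u - 3*v) du + (-3*u) dv
Combining and collecting du, dv coefficients:
  coeff of du: -2*u + 3*v
  coeff of dv: 12*u^2*v - 36*u*v^2 + 3*u - 18*v^3 - 36*v
F^* omega = (-2*u + 3*v) du + (12*u^2*v - 36*u*v^2 + 3*u - 18*v^3 - 36*v) dv.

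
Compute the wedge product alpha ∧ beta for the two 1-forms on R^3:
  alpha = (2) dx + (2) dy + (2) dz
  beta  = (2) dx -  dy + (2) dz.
alpha ∧ beta = (-6) dx ∧ dy + (6) dy ∧ dz

Distribute the wedge, using dx_i ∧ dx_j = -dx_j ∧ dx_i and dx_i ∧ dx_i = 0. For each pair (i, j) with i < j, the coefficient of dx_i ∧ dx_j in alpha ∧ beta is (alpha_i * beta_j - alpha_j * beta_i). Collecting: alpha ∧ beta = (-6) dx ∧ dy + (6) dy ∧ dz.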